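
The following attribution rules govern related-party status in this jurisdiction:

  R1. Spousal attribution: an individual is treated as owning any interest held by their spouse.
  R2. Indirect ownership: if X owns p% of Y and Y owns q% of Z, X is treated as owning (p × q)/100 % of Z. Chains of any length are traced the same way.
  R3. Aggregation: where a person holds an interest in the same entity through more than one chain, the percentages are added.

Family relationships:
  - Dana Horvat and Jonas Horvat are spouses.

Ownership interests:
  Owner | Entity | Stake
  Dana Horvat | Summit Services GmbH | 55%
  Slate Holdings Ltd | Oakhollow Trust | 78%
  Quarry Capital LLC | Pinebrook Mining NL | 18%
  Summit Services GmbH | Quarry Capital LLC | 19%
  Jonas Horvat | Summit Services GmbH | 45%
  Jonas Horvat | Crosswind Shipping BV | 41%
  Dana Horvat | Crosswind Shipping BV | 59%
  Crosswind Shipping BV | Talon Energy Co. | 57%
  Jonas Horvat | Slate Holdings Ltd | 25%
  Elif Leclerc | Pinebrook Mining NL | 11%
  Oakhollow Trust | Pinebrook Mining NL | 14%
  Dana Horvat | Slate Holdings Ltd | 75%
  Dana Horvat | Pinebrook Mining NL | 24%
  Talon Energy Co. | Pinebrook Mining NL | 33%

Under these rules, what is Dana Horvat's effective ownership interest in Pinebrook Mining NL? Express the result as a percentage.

By spousal attribution (R1), Dana Horvat is treated as also owning Jonas Horvat's interest in Summit Services GmbH, giving 55% + 45% = 100%.
By spousal attribution (R1), Dana Horvat is treated as also owning Jonas Horvat's interest in Slate Holdings Ltd, giving 75% + 25% = 100%.
By spousal attribution (R1), Dana Horvat is treated as also owning Jonas Horvat's interest in Crosswind Shipping BV, giving 59% + 41% = 100%.
Chain via Summit Services GmbH → Quarry Capital LLC (R2): 100% × 19% × 18% = 3.42% of Pinebrook Mining NL.
Chain via Slate Holdings Ltd → Oakhollow Trust (R2): 100% × 78% × 14% = 10.92% of Pinebrook Mining NL.
Chain via Crosswind Shipping BV → Talon Energy Co. (R2): 100% × 57% × 33% = 18.81% of Pinebrook Mining NL.
Direct interest in Pinebrook Mining NL: 24%.
Aggregating (R3): 3.42% + 10.92% + 18.81% + 24% = 57.15%.

57.15%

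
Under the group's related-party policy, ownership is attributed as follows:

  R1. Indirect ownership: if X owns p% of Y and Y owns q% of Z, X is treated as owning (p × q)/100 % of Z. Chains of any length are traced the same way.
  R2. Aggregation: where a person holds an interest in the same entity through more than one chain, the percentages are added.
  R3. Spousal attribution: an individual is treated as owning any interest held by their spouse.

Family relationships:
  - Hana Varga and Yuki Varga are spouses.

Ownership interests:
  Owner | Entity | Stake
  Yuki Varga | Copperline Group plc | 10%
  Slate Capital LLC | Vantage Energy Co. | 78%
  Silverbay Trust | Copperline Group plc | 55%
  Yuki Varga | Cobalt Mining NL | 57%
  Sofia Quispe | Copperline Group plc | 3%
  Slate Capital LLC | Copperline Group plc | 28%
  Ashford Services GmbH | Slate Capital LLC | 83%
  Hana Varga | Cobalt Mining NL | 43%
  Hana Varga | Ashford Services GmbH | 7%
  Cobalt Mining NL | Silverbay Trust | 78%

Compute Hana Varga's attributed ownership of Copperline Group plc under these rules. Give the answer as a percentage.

By spousal attribution (R3), Hana Varga is treated as also owning Yuki Varga's interest in Cobalt Mining NL, giving 43% + 57% = 100%.
By spousal attribution (R3), Hana Varga is treated as owning Yuki Varga's 10% interest in Copperline Group plc.
Chain via Cobalt Mining NL → Silverbay Trust (R1): 100% × 78% × 55% = 42.9% of Copperline Group plc.
Chain via Ashford Services GmbH → Slate Capital LLC (R1): 7% × 83% × 28% = 1.6268% of Copperline Group plc.
Direct interest in Copperline Group plc: 10%.
Aggregating (R2): 42.9% + 1.6268% + 10% = 54.5268%.

54.5268%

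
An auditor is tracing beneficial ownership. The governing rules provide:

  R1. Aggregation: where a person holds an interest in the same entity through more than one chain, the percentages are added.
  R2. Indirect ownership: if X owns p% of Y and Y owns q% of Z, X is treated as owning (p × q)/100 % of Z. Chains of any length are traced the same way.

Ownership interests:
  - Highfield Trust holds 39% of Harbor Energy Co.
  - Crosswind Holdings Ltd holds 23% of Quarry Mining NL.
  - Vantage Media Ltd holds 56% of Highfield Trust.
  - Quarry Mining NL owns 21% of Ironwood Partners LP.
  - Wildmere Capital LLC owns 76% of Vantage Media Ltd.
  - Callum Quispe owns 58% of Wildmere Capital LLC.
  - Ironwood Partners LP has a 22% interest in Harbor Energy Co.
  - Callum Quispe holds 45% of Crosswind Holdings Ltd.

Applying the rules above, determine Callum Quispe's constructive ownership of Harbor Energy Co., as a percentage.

Chain via Crosswind Holdings Ltd → Quarry Mining NL → Ironwood Partners LP (R2): 45% × 23% × 21% × 22% = 0.47817% of Harbor Energy Co.
Chain via Wildmere Capital LLC → Vantage Media Ltd → Highfield Trust (R2): 58% × 76% × 56% × 39% = 9.627072% of Harbor Energy Co.
Aggregating (R1): 0.47817% + 9.627072% = 10.105242%.

10.105242%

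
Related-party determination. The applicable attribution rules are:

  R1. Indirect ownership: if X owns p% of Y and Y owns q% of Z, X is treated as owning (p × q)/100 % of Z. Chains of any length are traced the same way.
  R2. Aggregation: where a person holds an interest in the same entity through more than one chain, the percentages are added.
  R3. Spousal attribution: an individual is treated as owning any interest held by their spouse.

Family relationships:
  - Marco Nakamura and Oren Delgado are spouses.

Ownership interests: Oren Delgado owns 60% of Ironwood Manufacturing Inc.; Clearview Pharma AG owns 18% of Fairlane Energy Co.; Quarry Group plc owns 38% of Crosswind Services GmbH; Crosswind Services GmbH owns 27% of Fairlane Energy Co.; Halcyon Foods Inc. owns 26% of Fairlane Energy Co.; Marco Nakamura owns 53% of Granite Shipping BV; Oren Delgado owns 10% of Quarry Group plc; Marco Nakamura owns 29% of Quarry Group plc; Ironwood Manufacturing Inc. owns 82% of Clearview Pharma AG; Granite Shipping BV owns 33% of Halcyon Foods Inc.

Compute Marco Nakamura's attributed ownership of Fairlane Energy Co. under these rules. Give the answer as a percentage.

By spousal attribution (R3), Marco Nakamura is treated as also owning Oren Delgado's interest in Quarry Group plc, giving 29% + 10% = 39%.
By spousal attribution (R3), Marco Nakamura is treated as owning Oren Delgado's 60% interest in Ironwood Manufacturing Inc.
Chain via Granite Shipping BV → Halcyon Foods Inc. (R1): 53% × 33% × 26% = 4.5474% of Fairlane Energy Co.
Chain via Quarry Group plc → Crosswind Services GmbH (R1): 39% × 38% × 27% = 4.0014% of Fairlane Energy Co.
Chain via Ironwood Manufacturing Inc. → Clearview Pharma AG (R1): 60% × 82% × 18% = 8.856% of Fairlane Energy Co.
Aggregating (R2): 4.5474% + 4.0014% + 8.856% = 17.4048%.

17.4048%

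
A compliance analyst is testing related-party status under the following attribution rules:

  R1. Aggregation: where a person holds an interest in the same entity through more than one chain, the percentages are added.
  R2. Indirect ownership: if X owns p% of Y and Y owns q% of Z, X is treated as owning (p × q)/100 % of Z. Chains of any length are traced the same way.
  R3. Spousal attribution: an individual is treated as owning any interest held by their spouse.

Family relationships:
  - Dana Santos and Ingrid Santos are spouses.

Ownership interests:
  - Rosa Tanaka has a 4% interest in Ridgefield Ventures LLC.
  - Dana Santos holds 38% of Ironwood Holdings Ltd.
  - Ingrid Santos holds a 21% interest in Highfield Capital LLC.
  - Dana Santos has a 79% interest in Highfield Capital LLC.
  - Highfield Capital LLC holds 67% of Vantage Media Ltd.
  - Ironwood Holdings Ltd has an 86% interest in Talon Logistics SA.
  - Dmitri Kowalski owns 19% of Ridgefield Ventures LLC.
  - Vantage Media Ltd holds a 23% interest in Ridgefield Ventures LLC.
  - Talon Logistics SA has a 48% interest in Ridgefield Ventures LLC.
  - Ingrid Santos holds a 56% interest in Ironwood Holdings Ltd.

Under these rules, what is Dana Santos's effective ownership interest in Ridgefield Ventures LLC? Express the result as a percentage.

By spousal attribution (R3), Dana Santos is treated as also owning Ingrid Santos's interest in Ironwood Holdings Ltd, giving 38% + 56% = 94%.
By spousal attribution (R3), Dana Santos is treated as also owning Ingrid Santos's interest in Highfield Capital LLC, giving 79% + 21% = 100%.
Chain via Ironwood Holdings Ltd → Talon Logistics SA (R2): 94% × 86% × 48% = 38.8032% of Ridgefield Ventures LLC.
Chain via Highfield Capital LLC → Vantage Media Ltd (R2): 100% × 67% × 23% = 15.41% of Ridgefield Ventures LLC.
Aggregating (R1): 38.8032% + 15.41% = 54.2132%.

54.2132%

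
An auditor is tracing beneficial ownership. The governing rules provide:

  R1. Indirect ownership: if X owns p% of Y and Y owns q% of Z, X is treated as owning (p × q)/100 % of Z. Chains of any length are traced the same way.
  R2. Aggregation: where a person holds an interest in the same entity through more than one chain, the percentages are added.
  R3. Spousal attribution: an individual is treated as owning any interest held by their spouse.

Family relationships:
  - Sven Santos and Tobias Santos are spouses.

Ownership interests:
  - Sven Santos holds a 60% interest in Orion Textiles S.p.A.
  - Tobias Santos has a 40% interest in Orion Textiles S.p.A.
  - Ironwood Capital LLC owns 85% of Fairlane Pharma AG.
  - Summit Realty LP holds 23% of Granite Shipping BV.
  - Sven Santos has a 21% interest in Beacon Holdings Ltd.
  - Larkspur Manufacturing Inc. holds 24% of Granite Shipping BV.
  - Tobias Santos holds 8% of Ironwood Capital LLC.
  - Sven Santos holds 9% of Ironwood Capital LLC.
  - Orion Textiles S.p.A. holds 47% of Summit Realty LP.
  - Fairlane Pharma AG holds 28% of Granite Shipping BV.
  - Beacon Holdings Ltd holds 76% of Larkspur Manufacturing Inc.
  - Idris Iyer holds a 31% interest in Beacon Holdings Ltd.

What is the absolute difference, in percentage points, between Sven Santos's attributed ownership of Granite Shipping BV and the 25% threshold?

6.3136

By spousal attribution (R3), Sven Santos is treated as also owning Tobias Santos's interest in Orion Textiles S.p.A, giving 60% + 40% = 100%.
By spousal attribution (R3), Sven Santos is treated as also owning Tobias Santos's interest in Ironwood Capital LLC, giving 9% + 8% = 17%.
Chain via Orion Textiles S.p.A. → Summit Realty LP (R1): 100% × 47% × 23% = 10.81% of Granite Shipping BV.
Chain via Ironwood Capital LLC → Fairlane Pharma AG (R1): 17% × 85% × 28% = 4.046% of Granite Shipping BV.
Chain via Beacon Holdings Ltd → Larkspur Manufacturing Inc. (R1): 21% × 76% × 24% = 3.8304% of Granite Shipping BV.
Aggregating (R2): 10.81% + 4.046% + 3.8304% = 18.6864%.
18.6864% falls short of the 25% threshold by 6.3136 percentage points.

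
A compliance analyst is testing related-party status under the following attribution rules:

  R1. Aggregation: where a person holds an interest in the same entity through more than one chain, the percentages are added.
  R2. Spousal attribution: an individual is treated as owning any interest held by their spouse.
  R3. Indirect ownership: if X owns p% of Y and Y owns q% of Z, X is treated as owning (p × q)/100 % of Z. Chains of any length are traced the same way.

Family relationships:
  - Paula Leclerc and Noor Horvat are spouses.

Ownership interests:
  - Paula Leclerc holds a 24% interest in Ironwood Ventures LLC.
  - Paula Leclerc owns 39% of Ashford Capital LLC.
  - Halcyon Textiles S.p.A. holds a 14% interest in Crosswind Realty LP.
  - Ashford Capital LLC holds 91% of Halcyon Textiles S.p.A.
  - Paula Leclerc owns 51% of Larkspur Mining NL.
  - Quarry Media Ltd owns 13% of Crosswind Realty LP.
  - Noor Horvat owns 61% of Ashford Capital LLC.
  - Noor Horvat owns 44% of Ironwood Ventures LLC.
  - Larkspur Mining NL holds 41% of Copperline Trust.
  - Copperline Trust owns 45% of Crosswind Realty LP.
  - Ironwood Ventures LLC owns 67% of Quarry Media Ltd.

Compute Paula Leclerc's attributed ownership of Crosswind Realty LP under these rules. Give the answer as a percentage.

28.0723%

By spousal attribution (R2), Paula Leclerc is treated as also owning Noor Horvat's interest in Ironwood Ventures LLC, giving 24% + 44% = 68%.
By spousal attribution (R2), Paula Leclerc is treated as also owning Noor Horvat's interest in Ashford Capital LLC, giving 39% + 61% = 100%.
Chain via Larkspur Mining NL → Copperline Trust (R3): 51% × 41% × 45% = 9.4095% of Crosswind Realty LP.
Chain via Ironwood Ventures LLC → Quarry Media Ltd (R3): 68% × 67% × 13% = 5.9228% of Crosswind Realty LP.
Chain via Ashford Capital LLC → Halcyon Textiles S.p.A. (R3): 100% × 91% × 14% = 12.74% of Crosswind Realty LP.
Aggregating (R1): 9.4095% + 5.9228% + 12.74% = 28.0723%.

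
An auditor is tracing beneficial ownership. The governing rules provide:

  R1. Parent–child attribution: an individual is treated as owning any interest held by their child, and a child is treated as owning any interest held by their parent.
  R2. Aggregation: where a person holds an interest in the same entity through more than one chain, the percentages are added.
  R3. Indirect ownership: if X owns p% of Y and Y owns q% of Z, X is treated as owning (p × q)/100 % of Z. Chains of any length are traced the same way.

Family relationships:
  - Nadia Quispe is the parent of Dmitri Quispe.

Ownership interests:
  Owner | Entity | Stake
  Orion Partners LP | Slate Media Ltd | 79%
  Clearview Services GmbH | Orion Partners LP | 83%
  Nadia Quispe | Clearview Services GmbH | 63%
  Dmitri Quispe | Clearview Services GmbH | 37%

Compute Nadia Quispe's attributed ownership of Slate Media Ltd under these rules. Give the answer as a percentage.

65.57%

By parent–child attribution (R1), Nadia Quispe is treated as also owning Dmitri Quispe's interest in Clearview Services GmbH, giving 63% + 37% = 100%.
Chain via Clearview Services GmbH → Orion Partners LP (R3): 100% × 83% × 79% = 65.57% of Slate Media Ltd.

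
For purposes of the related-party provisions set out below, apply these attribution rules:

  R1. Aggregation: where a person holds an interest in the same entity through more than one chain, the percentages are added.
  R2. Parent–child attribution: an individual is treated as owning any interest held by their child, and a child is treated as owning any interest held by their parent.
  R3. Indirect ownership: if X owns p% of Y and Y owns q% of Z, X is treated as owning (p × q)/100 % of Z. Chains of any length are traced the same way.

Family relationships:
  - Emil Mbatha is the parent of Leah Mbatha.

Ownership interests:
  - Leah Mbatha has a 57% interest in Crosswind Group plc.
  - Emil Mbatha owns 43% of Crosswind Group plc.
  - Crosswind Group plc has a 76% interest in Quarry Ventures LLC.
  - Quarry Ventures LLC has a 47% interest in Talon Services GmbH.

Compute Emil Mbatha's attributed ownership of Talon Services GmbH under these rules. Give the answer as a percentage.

35.72%

By parent–child attribution (R2), Emil Mbatha is treated as also owning Leah Mbatha's interest in Crosswind Group plc, giving 43% + 57% = 100%.
Chain via Crosswind Group plc → Quarry Ventures LLC (R3): 100% × 76% × 47% = 35.72% of Talon Services GmbH.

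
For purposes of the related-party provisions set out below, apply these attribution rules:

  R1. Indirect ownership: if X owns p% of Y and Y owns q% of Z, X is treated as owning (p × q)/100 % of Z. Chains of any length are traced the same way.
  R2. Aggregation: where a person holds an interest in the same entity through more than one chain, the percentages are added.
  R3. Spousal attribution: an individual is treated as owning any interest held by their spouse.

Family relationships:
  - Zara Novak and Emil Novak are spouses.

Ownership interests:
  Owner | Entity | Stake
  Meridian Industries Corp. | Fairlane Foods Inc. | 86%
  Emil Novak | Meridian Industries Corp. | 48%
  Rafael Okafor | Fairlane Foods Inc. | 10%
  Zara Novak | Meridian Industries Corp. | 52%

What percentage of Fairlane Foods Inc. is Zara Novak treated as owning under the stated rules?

86%

By spousal attribution (R3), Zara Novak is treated as also owning Emil Novak's interest in Meridian Industries Corp, giving 52% + 48% = 100%.
Chain via Meridian Industries Corp. (R1): 100% × 86% = 86% of Fairlane Foods Inc.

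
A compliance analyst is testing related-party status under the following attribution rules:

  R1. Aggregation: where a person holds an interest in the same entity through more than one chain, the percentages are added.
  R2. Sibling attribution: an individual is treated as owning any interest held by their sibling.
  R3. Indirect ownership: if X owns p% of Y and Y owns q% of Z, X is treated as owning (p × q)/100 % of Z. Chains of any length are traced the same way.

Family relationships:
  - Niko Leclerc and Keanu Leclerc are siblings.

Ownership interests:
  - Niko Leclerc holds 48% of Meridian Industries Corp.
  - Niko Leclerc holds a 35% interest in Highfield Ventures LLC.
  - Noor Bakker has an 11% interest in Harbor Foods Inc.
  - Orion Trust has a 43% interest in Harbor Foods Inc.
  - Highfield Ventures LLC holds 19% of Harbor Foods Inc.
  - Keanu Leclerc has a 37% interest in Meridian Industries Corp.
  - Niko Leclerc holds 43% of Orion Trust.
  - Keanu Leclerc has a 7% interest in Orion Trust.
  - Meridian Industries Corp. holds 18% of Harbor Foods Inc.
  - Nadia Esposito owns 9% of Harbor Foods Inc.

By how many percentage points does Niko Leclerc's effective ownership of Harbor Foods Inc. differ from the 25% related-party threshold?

18.45

By sibling attribution (R2), Niko Leclerc is treated as also owning Keanu Leclerc's interest in Meridian Industries Corp, giving 48% + 37% = 85%.
By sibling attribution (R2), Niko Leclerc is treated as also owning Keanu Leclerc's interest in Orion Trust, giving 43% + 7% = 50%.
Chain via Meridian Industries Corp. (R3): 85% × 18% = 15.3% of Harbor Foods Inc.
Chain via Highfield Ventures LLC (R3): 35% × 19% = 6.65% of Harbor Foods Inc.
Chain via Orion Trust (R3): 50% × 43% = 21.5% of Harbor Foods Inc.
Aggregating (R1): 15.3% + 6.65% + 21.5% = 43.45%.
43.45% exceeds the 25% threshold by 18.45 percentage points.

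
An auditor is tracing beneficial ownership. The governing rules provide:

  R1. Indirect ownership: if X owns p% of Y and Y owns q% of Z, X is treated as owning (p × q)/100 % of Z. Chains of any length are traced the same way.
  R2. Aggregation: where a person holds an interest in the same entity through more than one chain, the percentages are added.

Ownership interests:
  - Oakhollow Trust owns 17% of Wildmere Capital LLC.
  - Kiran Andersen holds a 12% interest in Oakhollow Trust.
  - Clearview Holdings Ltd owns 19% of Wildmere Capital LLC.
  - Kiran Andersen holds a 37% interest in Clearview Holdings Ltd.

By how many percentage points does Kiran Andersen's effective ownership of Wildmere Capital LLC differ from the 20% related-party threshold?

10.93

Chain via Oakhollow Trust (R1): 12% × 17% = 2.04% of Wildmere Capital LLC.
Chain via Clearview Holdings Ltd (R1): 37% × 19% = 7.03% of Wildmere Capital LLC.
Aggregating (R2): 2.04% + 7.03% = 9.07%.
9.07% falls short of the 20% threshold by 10.93 percentage points.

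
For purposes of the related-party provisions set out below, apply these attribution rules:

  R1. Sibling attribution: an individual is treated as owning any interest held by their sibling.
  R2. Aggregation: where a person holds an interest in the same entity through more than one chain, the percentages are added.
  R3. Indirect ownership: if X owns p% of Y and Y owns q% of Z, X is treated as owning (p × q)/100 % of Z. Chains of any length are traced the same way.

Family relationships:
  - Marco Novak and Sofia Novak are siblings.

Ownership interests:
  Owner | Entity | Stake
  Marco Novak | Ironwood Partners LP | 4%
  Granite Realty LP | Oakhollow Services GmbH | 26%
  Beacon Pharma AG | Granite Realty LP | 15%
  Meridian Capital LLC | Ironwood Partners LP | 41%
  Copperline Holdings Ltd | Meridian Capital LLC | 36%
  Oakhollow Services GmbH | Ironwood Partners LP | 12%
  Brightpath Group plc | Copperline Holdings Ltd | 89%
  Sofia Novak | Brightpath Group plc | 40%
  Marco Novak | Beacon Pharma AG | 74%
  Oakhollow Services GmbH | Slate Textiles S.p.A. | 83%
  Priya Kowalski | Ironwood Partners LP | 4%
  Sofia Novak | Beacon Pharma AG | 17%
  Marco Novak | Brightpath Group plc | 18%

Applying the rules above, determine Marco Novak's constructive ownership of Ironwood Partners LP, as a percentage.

12.044992%

By sibling attribution (R1), Marco Novak is treated as also owning Sofia Novak's interest in Beacon Pharma AG, giving 74% + 17% = 91%.
By sibling attribution (R1), Marco Novak is treated as also owning Sofia Novak's interest in Brightpath Group plc, giving 18% + 40% = 58%.
Chain via Beacon Pharma AG → Granite Realty LP → Oakhollow Services GmbH (R3): 91% × 15% × 26% × 12% = 0.42588% of Ironwood Partners LP.
Chain via Brightpath Group plc → Copperline Holdings Ltd → Meridian Capital LLC (R3): 58% × 89% × 36% × 41% = 7.619112% of Ironwood Partners LP.
Direct interest in Ironwood Partners LP: 4%.
Aggregating (R2): 0.42588% + 7.619112% + 4% = 12.044992%.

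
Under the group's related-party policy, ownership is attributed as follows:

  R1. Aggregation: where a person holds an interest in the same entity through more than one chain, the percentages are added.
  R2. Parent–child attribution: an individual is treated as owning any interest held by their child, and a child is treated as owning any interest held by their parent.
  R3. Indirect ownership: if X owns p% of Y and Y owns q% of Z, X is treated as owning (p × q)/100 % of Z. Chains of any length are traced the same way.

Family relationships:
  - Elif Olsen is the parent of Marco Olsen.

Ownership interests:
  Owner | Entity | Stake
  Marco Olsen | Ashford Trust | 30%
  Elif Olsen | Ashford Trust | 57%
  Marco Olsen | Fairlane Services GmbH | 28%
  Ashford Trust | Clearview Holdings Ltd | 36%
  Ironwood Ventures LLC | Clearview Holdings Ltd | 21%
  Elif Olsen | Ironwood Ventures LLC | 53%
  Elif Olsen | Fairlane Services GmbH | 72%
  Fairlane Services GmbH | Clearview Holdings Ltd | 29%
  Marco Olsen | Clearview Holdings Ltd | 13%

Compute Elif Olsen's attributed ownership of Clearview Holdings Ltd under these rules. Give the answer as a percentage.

84.45%

By parent–child attribution (R2), Elif Olsen is treated as also owning Marco Olsen's interest in Ashford Trust, giving 57% + 30% = 87%.
By parent–child attribution (R2), Elif Olsen is treated as also owning Marco Olsen's interest in Fairlane Services GmbH, giving 72% + 28% = 100%.
By parent–child attribution (R2), Elif Olsen is treated as owning Marco Olsen's 13% interest in Clearview Holdings Ltd.
Chain via Ironwood Ventures LLC (R3): 53% × 21% = 11.13% of Clearview Holdings Ltd.
Chain via Ashford Trust (R3): 87% × 36% = 31.32% of Clearview Holdings Ltd.
Chain via Fairlane Services GmbH (R3): 100% × 29% = 29% of Clearview Holdings Ltd.
Direct interest in Clearview Holdings Ltd: 13%.
Aggregating (R1): 11.13% + 31.32% + 29% + 13% = 84.45%.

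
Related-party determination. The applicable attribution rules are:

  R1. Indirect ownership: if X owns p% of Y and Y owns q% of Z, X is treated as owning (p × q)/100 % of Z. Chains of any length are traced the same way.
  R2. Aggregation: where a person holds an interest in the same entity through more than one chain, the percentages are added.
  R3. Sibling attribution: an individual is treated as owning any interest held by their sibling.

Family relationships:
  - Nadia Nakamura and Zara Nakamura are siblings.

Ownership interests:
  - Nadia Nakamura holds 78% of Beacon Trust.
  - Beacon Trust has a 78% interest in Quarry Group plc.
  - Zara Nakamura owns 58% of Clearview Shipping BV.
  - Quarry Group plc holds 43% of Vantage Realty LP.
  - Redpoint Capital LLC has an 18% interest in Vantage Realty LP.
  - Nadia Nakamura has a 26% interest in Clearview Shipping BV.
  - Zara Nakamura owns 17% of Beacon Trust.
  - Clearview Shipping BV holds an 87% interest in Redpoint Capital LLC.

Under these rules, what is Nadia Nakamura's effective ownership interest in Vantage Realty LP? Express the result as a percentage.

45.0174%

By sibling attribution (R3), Nadia Nakamura is treated as also owning Zara Nakamura's interest in Clearview Shipping BV, giving 26% + 58% = 84%.
By sibling attribution (R3), Nadia Nakamura is treated as also owning Zara Nakamura's interest in Beacon Trust, giving 78% + 17% = 95%.
Chain via Clearview Shipping BV → Redpoint Capital LLC (R1): 84% × 87% × 18% = 13.1544% of Vantage Realty LP.
Chain via Beacon Trust → Quarry Group plc (R1): 95% × 78% × 43% = 31.863% of Vantage Realty LP.
Aggregating (R2): 13.1544% + 31.863% = 45.0174%.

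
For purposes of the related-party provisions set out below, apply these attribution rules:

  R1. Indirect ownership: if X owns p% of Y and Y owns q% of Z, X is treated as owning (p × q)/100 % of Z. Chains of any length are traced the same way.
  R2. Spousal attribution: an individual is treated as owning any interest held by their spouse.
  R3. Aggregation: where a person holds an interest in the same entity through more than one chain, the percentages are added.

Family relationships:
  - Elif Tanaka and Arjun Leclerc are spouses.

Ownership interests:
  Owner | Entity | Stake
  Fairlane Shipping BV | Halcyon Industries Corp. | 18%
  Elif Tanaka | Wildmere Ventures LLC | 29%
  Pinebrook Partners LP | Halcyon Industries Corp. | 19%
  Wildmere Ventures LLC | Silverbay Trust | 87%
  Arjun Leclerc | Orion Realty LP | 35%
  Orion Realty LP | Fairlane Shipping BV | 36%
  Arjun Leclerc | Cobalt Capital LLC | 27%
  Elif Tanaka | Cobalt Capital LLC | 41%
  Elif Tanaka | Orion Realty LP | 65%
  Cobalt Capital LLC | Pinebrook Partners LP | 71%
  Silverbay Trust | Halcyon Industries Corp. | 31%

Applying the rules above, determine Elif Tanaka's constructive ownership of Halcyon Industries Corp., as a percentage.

By spousal attribution (R2), Elif Tanaka is treated as also owning Arjun Leclerc's interest in Orion Realty LP, giving 65% + 35% = 100%.
By spousal attribution (R2), Elif Tanaka is treated as also owning Arjun Leclerc's interest in Cobalt Capital LLC, giving 41% + 27% = 68%.
Chain via Orion Realty LP → Fairlane Shipping BV (R1): 100% × 36% × 18% = 6.48% of Halcyon Industries Corp.
Chain via Cobalt Capital LLC → Pinebrook Partners LP (R1): 68% × 71% × 19% = 9.1732% of Halcyon Industries Corp.
Chain via Wildmere Ventures LLC → Silverbay Trust (R1): 29% × 87% × 31% = 7.8213% of Halcyon Industries Corp.
Aggregating (R3): 6.48% + 9.1732% + 7.8213% = 23.4745%.

23.4745%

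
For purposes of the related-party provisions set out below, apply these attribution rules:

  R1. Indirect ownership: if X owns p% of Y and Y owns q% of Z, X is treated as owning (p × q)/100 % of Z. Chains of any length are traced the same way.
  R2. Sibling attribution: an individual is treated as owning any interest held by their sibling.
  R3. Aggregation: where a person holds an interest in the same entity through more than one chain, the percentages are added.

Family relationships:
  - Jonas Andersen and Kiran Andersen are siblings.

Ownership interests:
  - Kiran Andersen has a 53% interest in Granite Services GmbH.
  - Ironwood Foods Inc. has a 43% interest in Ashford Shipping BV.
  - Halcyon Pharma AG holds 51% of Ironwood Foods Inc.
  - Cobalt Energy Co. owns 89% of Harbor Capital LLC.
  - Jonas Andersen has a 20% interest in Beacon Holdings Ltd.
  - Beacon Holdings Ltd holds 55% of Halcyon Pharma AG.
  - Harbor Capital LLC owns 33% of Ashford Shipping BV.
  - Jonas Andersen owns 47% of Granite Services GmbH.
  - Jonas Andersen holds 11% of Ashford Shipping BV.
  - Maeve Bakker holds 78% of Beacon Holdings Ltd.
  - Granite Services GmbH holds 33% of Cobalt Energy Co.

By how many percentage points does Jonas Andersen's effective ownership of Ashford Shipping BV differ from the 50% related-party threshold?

26.8956

By sibling attribution (R2), Jonas Andersen is treated as also owning Kiran Andersen's interest in Granite Services GmbH, giving 47% + 53% = 100%.
Chain via Granite Services GmbH → Cobalt Energy Co. → Harbor Capital LLC (R1): 100% × 33% × 89% × 33% = 9.6921% of Ashford Shipping BV.
Chain via Beacon Holdings Ltd → Halcyon Pharma AG → Ironwood Foods Inc. (R1): 20% × 55% × 51% × 43% = 2.4123% of Ashford Shipping BV.
Direct interest in Ashford Shipping BV: 11%.
Aggregating (R3): 9.6921% + 2.4123% + 11% = 23.1044%.
23.1044% falls short of the 50% threshold by 26.8956 percentage points.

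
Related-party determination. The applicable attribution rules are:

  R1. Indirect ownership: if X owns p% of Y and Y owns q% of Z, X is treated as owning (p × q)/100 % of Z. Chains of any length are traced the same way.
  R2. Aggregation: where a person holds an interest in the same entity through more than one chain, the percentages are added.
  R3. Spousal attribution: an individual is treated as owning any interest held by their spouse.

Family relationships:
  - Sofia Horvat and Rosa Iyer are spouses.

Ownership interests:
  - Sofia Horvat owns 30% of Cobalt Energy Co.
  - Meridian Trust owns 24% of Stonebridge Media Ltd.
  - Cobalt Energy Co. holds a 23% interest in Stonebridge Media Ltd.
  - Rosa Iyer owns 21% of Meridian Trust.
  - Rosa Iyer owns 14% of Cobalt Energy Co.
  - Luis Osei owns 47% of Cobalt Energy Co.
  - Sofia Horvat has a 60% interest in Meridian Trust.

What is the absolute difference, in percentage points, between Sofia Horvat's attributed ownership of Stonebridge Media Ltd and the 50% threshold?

By spousal attribution (R3), Sofia Horvat is treated as also owning Rosa Iyer's interest in Meridian Trust, giving 60% + 21% = 81%.
By spousal attribution (R3), Sofia Horvat is treated as also owning Rosa Iyer's interest in Cobalt Energy Co, giving 30% + 14% = 44%.
Chain via Meridian Trust (R1): 81% × 24% = 19.44% of Stonebridge Media Ltd.
Chain via Cobalt Energy Co. (R1): 44% × 23% = 10.12% of Stonebridge Media Ltd.
Aggregating (R2): 19.44% + 10.12% = 29.56%.
29.56% falls short of the 50% threshold by 20.44 percentage points.

20.44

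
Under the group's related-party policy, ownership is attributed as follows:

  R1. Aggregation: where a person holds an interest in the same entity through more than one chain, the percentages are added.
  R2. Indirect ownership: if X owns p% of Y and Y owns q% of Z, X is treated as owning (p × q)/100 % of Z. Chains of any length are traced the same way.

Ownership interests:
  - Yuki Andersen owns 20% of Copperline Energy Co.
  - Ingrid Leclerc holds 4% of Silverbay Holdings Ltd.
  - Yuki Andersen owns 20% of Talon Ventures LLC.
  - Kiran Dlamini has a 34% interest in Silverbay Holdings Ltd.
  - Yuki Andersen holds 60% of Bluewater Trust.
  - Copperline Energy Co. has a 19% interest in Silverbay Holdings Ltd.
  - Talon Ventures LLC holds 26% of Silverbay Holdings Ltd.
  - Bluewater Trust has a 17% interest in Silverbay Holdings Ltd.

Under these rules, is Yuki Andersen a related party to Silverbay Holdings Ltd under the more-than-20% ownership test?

Chain via Talon Ventures LLC (R2): 20% × 26% = 5.2% of Silverbay Holdings Ltd.
Chain via Copperline Energy Co. (R2): 20% × 19% = 3.8% of Silverbay Holdings Ltd.
Chain via Bluewater Trust (R2): 60% × 17% = 10.2% of Silverbay Holdings Ltd.
Aggregating (R1): 5.2% + 3.8% + 10.2% = 19.2%.
19.2% does not exceed the 20% threshold, so Yuki is not a related party to Silverbay Holdings Ltd.

No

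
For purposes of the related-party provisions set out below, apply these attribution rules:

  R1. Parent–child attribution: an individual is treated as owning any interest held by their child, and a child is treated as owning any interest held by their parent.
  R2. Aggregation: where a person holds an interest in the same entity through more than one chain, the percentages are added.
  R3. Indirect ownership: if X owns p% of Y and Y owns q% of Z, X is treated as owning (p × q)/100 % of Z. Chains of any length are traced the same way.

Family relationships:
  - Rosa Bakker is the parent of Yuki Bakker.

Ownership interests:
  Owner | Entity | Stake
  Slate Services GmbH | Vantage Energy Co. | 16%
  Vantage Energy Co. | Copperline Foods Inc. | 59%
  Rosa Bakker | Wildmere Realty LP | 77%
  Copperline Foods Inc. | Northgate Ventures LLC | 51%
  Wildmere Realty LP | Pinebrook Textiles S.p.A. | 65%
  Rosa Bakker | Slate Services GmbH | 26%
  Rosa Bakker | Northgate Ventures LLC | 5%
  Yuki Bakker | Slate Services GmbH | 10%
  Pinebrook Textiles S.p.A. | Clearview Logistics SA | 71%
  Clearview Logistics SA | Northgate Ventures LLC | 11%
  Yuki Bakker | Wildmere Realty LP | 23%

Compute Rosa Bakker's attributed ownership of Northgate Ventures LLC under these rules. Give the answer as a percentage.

11.809684%

By parent–child attribution (R1), Rosa Bakker is treated as also owning Yuki Bakker's interest in Wildmere Realty LP, giving 77% + 23% = 100%.
By parent–child attribution (R1), Rosa Bakker is treated as also owning Yuki Bakker's interest in Slate Services GmbH, giving 26% + 10% = 36%.
Chain via Wildmere Realty LP → Pinebrook Textiles S.p.A. → Clearview Logistics SA (R3): 100% × 65% × 71% × 11% = 5.0765% of Northgate Ventures LLC.
Chain via Slate Services GmbH → Vantage Energy Co. → Copperline Foods Inc. (R3): 36% × 16% × 59% × 51% = 1.733184% of Northgate Ventures LLC.
Direct interest in Northgate Ventures LLC: 5%.
Aggregating (R2): 5.0765% + 1.733184% + 5% = 11.809684%.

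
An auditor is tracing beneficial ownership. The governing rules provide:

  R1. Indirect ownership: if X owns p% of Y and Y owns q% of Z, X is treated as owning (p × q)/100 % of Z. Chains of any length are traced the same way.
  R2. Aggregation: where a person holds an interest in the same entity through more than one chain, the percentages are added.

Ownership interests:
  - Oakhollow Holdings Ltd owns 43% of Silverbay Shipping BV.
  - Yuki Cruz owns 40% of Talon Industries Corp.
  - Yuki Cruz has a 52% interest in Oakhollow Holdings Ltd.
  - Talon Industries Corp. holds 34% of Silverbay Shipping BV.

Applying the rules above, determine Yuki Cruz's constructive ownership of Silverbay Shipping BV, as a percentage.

Chain via Oakhollow Holdings Ltd (R1): 52% × 43% = 22.36% of Silverbay Shipping BV.
Chain via Talon Industries Corp. (R1): 40% × 34% = 13.6% of Silverbay Shipping BV.
Aggregating (R2): 22.36% + 13.6% = 35.96%.

35.96%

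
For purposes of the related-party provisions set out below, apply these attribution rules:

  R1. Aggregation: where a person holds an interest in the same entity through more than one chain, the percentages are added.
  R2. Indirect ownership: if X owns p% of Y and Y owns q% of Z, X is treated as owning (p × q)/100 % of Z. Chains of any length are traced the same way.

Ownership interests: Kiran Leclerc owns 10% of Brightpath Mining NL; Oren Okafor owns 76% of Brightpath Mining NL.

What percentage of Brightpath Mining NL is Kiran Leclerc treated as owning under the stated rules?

10%

Direct interest in Brightpath Mining NL: 10%.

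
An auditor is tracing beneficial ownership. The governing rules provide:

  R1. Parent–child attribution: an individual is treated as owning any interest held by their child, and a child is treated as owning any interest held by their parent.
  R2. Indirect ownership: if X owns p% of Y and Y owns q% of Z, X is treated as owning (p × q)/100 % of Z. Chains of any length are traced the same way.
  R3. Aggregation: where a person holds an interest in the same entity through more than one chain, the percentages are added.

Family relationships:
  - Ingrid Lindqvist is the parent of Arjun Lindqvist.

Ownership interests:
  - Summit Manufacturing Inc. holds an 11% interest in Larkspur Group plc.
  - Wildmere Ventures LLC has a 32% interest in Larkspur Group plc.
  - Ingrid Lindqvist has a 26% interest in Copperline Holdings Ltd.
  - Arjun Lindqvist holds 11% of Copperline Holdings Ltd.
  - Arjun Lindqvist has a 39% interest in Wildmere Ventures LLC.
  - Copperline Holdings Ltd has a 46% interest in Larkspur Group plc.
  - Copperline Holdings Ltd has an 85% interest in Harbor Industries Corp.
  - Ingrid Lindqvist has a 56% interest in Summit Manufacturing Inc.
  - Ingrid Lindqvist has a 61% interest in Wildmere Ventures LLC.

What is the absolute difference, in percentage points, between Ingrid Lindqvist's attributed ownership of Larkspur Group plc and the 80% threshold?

24.82

By parent–child attribution (R1), Ingrid Lindqvist is treated as also owning Arjun Lindqvist's interest in Copperline Holdings Ltd, giving 26% + 11% = 37%.
By parent–child attribution (R1), Ingrid Lindqvist is treated as also owning Arjun Lindqvist's interest in Wildmere Ventures LLC, giving 61% + 39% = 100%.
Chain via Copperline Holdings Ltd (R2): 37% × 46% = 17.02% of Larkspur Group plc.
Chain via Wildmere Ventures LLC (R2): 100% × 32% = 32% of Larkspur Group plc.
Chain via Summit Manufacturing Inc. (R2): 56% × 11% = 6.16% of Larkspur Group plc.
Aggregating (R3): 17.02% + 32% + 6.16% = 55.18%.
55.18% falls short of the 80% threshold by 24.82 percentage points.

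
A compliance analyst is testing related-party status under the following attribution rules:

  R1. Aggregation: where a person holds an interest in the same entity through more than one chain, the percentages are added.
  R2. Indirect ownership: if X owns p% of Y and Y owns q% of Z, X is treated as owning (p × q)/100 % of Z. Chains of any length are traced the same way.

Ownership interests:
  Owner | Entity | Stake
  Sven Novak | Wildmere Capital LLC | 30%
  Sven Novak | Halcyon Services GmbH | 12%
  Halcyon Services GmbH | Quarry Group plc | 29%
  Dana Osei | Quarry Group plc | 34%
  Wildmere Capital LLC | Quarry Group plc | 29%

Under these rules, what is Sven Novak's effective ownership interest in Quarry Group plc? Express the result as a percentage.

Chain via Wildmere Capital LLC (R2): 30% × 29% = 8.7% of Quarry Group plc.
Chain via Halcyon Services GmbH (R2): 12% × 29% = 3.48% of Quarry Group plc.
Aggregating (R1): 8.7% + 3.48% = 12.18%.

12.18%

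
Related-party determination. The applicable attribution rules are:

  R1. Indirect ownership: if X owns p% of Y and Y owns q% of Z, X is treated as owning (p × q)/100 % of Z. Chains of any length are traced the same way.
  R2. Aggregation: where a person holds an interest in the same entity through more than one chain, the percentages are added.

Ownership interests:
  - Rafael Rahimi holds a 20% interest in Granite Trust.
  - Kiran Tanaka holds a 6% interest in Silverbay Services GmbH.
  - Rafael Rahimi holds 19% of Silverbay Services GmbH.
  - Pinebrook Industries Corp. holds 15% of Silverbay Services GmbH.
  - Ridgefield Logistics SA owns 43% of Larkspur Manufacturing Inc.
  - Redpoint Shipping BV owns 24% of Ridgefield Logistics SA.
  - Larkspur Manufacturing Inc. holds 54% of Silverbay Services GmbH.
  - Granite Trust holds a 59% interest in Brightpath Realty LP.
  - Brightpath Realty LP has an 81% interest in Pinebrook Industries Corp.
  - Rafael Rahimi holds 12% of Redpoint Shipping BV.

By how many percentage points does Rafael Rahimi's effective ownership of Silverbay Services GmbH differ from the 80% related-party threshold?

Chain via Redpoint Shipping BV → Ridgefield Logistics SA → Larkspur Manufacturing Inc. (R1): 12% × 24% × 43% × 54% = 0.668736% of Silverbay Services GmbH.
Chain via Granite Trust → Brightpath Realty LP → Pinebrook Industries Corp. (R1): 20% × 59% × 81% × 15% = 1.4337% of Silverbay Services GmbH.
Direct interest in Silverbay Services GmbH: 19%.
Aggregating (R2): 0.668736% + 1.4337% + 19% = 21.102436%.
21.102436% falls short of the 80% threshold by 58.897564 percentage points.

58.897564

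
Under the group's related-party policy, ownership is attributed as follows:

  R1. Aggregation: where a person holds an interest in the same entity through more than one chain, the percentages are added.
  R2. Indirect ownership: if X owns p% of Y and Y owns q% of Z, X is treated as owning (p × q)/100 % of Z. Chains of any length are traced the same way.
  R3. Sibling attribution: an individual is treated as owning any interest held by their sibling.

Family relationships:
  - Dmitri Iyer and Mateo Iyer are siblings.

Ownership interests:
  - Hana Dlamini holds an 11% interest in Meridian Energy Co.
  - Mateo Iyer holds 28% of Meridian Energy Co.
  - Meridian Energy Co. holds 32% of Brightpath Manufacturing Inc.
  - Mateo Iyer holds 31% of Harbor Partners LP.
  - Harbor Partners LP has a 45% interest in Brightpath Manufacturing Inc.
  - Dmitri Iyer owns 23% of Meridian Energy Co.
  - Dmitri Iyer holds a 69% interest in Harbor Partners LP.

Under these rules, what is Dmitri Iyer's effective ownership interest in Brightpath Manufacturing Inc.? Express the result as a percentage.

61.32%

By sibling attribution (R3), Dmitri Iyer is treated as also owning Mateo Iyer's interest in Harbor Partners LP, giving 69% + 31% = 100%.
By sibling attribution (R3), Dmitri Iyer is treated as also owning Mateo Iyer's interest in Meridian Energy Co, giving 23% + 28% = 51%.
Chain via Harbor Partners LP (R2): 100% × 45% = 45% of Brightpath Manufacturing Inc.
Chain via Meridian Energy Co. (R2): 51% × 32% = 16.32% of Brightpath Manufacturing Inc.
Aggregating (R1): 45% + 16.32% = 61.32%.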